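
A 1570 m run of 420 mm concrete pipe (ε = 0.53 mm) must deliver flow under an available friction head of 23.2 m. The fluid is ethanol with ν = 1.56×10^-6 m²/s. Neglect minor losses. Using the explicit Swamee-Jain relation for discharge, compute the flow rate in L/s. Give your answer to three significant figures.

Swamee-Jain (Type II): Q = -0.965·√(gD⁵h_f/L)·ln[ε/(3.7D) + √(3.17ν²L/(gD³h_f))]
√(gD⁵h_f/L) = √(9.81·0.420⁵·23.2/1570) = 0.04353
ε/(3.7D) = 3.41×10^-4; √(3.17ν²L/(gD³h_f)) = 2.68×10^-5
Q = -0.965·0.04353·ln(3.679×10^-4) = 0.3322 m³/s
Check: V = 2.40 m/s, Re = 6.45×10^5, f = 0.02130, h_f = 23.3 m ≈ 23.2 m ✓

Q ≈ 332 L/s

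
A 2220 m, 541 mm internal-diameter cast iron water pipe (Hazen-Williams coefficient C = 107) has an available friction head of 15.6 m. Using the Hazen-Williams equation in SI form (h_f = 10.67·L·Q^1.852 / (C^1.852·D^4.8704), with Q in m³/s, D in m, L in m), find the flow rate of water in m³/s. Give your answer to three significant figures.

Rearranging: Q = [h_f·C^1.852·D^4.8704 / (10.67·L)]^(1/1.852)
Q = [15.6·107^1.852·0.541^4.8704 / (10.67·2220)]^0.540 = 0.4073 m³/s

Q ≈ 0.407 m³/s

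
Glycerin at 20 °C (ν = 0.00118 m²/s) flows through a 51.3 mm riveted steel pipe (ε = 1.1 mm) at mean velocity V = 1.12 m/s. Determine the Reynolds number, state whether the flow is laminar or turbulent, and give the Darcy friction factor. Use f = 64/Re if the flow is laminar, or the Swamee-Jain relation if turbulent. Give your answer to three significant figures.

Re ≈ 48.7; laminar; f = 64/Re ≈ 1.31

Re = VD/ν = 1.120·0.0513/0.00118 = 48.7
Re < 2300 → laminar → f = 64/Re = 1.314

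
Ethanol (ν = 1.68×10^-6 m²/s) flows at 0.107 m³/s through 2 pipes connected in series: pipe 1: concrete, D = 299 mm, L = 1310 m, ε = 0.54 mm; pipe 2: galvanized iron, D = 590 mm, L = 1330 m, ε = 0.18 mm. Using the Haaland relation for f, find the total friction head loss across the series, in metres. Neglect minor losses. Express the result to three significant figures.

H ≈ 12.5 m

Pipe 1: V = 1.524 m/s, Re = 2.71×10^5, ε/D = 0.00181, f = 0.02347, h_1 = f(L/D)V²/2g = 12.17 m
Pipe 2: V = 0.3914 m/s, Re = 1.37×10^5, ε/D = 3.05×10^-4, f = 0.01836, h_2 = f(L/D)V²/2g = 0.3232 m
Series → Q common, losses add: H = Σh = 12.49 m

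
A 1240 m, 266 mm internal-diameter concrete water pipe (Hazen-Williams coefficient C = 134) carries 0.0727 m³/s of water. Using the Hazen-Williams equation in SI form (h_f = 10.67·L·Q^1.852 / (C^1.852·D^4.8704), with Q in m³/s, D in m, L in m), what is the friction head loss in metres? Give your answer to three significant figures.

h_f ≈ 7.50 m

h_f = 10.67·1240·0.0727^1.852 / (134^1.852·0.266^4.8704) = 7.496 m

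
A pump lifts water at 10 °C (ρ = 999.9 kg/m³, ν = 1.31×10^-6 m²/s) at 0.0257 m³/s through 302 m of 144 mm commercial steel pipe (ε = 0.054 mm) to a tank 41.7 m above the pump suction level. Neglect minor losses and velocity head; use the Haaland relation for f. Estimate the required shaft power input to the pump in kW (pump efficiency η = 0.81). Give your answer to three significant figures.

P_shaft ≈ 14.5 kW

V = 4Q/(πD²) = 1.578 m/s; Re = 1.73×10^5; ε/D = 3.75×10^-4; f = 0.01822
h_f = f(L/D)V²/2g = 4.850 m
Total head H = z + h_f = 41.7 + 4.850 = 46.55 m
P_hyd = ρgQH = 999.9·9.81·0.0257·46.55 = 11.73 kW
P_shaft = P_hyd/η = 11.73/0.81 = 14.49 kW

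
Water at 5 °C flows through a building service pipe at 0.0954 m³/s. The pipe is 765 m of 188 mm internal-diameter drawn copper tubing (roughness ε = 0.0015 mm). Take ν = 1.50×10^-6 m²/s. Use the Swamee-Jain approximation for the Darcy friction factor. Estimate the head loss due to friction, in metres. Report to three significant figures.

h_f ≈ 33.2 m

V = 4Q/(πD²) = 4·0.0954/(π·0.188²) = 3.437 m/s
Re = VD/ν = 3.437·0.188/1.50×10^-6 = 4.31×10^5 → turbulent
ε/D = 0.0015/188 = 7.98×10^-6
Swamee-Jain: f = 0.01356
h_f = f(L/D)V²/(2g) = 0.01356·(765/0.188)·3.437²/(2·9.81) = 33.23 m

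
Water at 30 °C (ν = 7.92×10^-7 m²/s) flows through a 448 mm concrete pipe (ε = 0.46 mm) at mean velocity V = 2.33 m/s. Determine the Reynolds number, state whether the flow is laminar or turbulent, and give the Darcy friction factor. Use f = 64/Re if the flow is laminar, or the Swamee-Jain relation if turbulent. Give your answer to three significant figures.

Re = VD/ν = 2.330·0.448/7.92×10^-7 = 1.32×10^6
Re > 4000 → turbulent; ε/D = 0.00103
Swamee-Jain: f = 0.02007

Re ≈ 1.32×10^6; turbulent; f ≈ 0.0201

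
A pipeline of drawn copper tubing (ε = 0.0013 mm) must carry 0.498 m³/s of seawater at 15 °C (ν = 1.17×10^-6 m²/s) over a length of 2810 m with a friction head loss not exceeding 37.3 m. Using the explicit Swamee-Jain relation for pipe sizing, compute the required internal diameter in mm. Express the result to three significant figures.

Swamee-Jain (Type III): D = 0.66·[ε^1.25·(LQ²/(gh_f))^4.75 + ν·Q^9.4·(L/(gh_f))^5.2]^0.04
LQ²/(gh_f) = 1.905; L/(gh_f) = 7.679
Term 1 = ε^1.25·(…)^4.75 = 9.36×10^-7; Term 2 = ν·Q^9.4·(…)^5.2 = 6.70×10^-5
D = 0.66·(9.36×10^-7 + 6.70×10^-5)^0.04 = 0.4496 m = 450 mm
Check: V = 3.14 m/s, Re = 1.21×10^6, f = 0.01133, h_f = 35.5 m ≈ 37.3 m ✓

D ≈ 450 mm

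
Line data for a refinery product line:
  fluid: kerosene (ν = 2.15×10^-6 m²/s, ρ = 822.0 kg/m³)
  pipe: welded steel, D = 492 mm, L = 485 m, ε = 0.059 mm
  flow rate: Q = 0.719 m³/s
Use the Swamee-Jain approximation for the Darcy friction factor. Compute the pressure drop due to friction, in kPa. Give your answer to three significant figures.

Δp ≈ 80.8 kPa

V = 4Q/(πD²) = 4·0.719/(π·0.492²) = 3.782 m/s
Re = VD/ν = 3.782·0.492/2.15×10^-6 = 8.65×10^5 → turbulent
ε/D = 0.059/492 = 1.20×10^-4
Swamee-Jain: f = 0.01395
h_f = f(L/D)V²/(2g) = 0.01395·(485/0.492)·3.782²/(2·9.81) = 10.02 m
Δp = ρg·h_f = 822.0·9.81·10.02 = 80.84 kPa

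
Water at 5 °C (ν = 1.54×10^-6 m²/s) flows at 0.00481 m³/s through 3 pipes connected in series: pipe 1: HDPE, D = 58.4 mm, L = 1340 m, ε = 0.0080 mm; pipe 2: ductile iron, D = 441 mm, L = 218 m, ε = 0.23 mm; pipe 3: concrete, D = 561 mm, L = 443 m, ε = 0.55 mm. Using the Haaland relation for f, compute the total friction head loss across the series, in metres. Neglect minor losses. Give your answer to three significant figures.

H ≈ 74.8 m

Pipe 1: V = 1.796 m/s, Re = 6.81×10^4, ε/D = 1.37×10^-4, f = 0.01983, h_1 = f(L/D)V²/2g = 74.77 m
Pipe 2: V = 0.03149 m/s, Re = 9020, ε/D = 5.22×10^-4, f = 0.03239, h_2 = f(L/D)V²/2g = 8.092×10^-4 m
Pipe 3: V = 0.01946 m/s, Re = 7090, ε/D = 9.80×10^-4, f = 0.03508, h_3 = f(L/D)V²/2g = 5.346×10^-4 m
Series → Q common, losses add: H = Σh = 74.77 m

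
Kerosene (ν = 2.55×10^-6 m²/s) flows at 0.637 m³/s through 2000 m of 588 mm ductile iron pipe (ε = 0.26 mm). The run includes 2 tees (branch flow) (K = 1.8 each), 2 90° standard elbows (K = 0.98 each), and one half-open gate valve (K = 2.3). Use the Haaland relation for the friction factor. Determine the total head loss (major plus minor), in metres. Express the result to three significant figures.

H_L ≈ 18.6 m

V = 4Q/(πD²) = 2.346 m/s; V²/2g = 0.2805 m
Re = 5.41×10^5, ε/D = 4.42×10^-4 → f = 0.01714 (Haaland)
Major: h_f = f(L/D)·V²/2g = 0.01714·3401·0.2805 = 16.35 m
Minor: ΣK = 7.86; h_m = ΣK·V²/2g = 2.205 m
Total H_L = 16.35 + 2.205 = 18.55 m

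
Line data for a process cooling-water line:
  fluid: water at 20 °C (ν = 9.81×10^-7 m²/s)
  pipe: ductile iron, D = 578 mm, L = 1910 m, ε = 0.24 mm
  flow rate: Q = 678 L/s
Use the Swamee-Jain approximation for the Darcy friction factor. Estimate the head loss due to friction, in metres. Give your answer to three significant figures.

h_f ≈ 18.5 m

V = 4Q/(πD²) = 4·0.678/(π·0.578²) = 2.584 m/s
Re = VD/ν = 2.584·0.578/9.81×10^-7 = 1.52×10^6 → turbulent
ε/D = 0.24/578 = 4.15×10^-4
Swamee-Jain: f = 0.01649
h_f = f(L/D)V²/(2g) = 0.01649·(1910/0.578)·2.584²/(2·9.81) = 18.55 m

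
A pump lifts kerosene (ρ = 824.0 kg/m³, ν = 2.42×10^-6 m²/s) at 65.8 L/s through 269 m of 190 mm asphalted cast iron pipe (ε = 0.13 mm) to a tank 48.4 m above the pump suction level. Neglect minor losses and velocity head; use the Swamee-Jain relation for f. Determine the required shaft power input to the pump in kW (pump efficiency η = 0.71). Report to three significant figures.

P_shaft ≈ 42.1 kW

V = 4Q/(πD²) = 2.321 m/s; Re = 1.82×10^5; ε/D = 6.84×10^-4; f = 0.01999
h_f = f(L/D)V²/2g = 7.768 m
Total head H = z + h_f = 48.4 + 7.768 = 56.17 m
P_hyd = ρgQH = 824.0·9.81·0.0658·56.17 = 29.88 kW
P_shaft = P_hyd/η = 29.88/0.71 = 42.08 kW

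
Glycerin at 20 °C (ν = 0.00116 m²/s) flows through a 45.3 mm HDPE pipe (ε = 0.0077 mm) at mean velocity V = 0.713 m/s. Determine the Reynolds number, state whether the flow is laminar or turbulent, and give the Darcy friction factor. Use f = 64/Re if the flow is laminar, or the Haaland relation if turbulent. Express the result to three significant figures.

Re ≈ 27.8; laminar; f = 64/Re ≈ 2.30

Re = VD/ν = 0.7130·0.0453/0.00116 = 27.8
Re < 2300 → laminar → f = 64/Re = 2.299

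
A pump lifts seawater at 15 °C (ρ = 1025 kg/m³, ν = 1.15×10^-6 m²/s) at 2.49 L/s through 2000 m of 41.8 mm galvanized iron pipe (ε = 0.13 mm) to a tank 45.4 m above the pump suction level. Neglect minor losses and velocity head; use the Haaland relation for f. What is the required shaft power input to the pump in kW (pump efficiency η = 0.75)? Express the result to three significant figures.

V = 4Q/(πD²) = 1.814 m/s; Re = 6.60×10^4; ε/D = 0.00311; f = 0.02818
h_f = f(L/D)V²/2g = 226.3 m
Total head H = z + h_f = 45.4 + 226.3 = 271.7 m
P_hyd = ρgQH = 1025·9.81·0.00249·271.7 = 6.802 kW
P_shaft = P_hyd/η = 6.802/0.75 = 9.069 kW

P_shaft ≈ 9.07 kW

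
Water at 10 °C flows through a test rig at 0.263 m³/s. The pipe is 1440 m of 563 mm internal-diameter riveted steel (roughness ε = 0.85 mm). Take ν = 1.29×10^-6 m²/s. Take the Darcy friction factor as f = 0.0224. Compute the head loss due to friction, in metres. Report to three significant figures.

h_f ≈ 3.26 m

V = 4Q/(πD²) = 4·0.263/(π·0.563²) = 1.056 m/s
h_f = f(L/D)V²/(2g) = 0.02240·(1440/0.563)·1.056²/(2·9.81) = 3.259 m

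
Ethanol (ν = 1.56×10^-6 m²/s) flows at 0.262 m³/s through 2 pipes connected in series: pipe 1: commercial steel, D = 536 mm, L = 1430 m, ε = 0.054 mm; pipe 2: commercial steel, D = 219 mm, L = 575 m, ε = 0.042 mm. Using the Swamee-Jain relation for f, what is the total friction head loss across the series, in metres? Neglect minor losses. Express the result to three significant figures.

Pipe 1: V = 1.161 m/s, Re = 3.99×10^5, ε/D = 1.01×10^-4, f = 0.01487, h_1 = f(L/D)V²/2g = 2.727 m
Pipe 2: V = 6.955 m/s, Re = 9.76×10^5, ε/D = 1.92×10^-4, f = 0.01470, h_2 = f(L/D)V²/2g = 95.17 m
Series → Q common, losses add: H = Σh = 97.90 m

H ≈ 97.9 m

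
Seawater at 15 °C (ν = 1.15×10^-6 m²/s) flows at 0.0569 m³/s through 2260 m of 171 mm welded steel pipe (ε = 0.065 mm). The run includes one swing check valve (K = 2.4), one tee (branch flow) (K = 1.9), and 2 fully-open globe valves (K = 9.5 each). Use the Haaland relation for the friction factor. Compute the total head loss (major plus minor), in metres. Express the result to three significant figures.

H_L ≈ 77.9 m

V = 4Q/(πD²) = 2.478 m/s; V²/2g = 0.3129 m
Re = 3.68×10^5, ε/D = 3.80×10^-4 → f = 0.01708 (Haaland)
Major: h_f = f(L/D)·V²/2g = 0.01708·13216·0.3129 = 70.63 m
Minor: ΣK = 23.3; h_m = ΣK·V²/2g = 7.290 m
Total H_L = 70.63 + 7.290 = 77.92 m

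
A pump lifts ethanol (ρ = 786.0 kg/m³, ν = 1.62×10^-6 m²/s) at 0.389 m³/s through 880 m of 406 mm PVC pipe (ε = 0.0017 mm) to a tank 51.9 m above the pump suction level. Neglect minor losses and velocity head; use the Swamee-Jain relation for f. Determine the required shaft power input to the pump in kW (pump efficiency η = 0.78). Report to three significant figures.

P_shaft ≈ 247 kW

V = 4Q/(πD²) = 3.005 m/s; Re = 7.53×10^5; ε/D = 4.19×10^-6; f = 0.01227
h_f = f(L/D)V²/2g = 12.24 m
Total head H = z + h_f = 51.9 + 12.24 = 64.14 m
P_hyd = ρgQH = 786.0·9.81·0.389·64.14 = 192.4 kW
P_shaft = P_hyd/η = 192.4/0.78 = 246.6 kW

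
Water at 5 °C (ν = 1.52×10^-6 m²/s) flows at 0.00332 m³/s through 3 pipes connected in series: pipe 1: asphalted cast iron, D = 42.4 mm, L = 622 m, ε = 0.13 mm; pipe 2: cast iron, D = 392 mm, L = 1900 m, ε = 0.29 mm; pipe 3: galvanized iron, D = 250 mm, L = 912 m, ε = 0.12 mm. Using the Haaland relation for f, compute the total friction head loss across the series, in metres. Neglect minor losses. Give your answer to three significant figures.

Pipe 1: V = 2.351 m/s, Re = 6.56×10^4, ε/D = 0.00307, f = 0.02810, h_1 = f(L/D)V²/2g = 116.1 m
Pipe 2: V = 0.02751 m/s, Re = 7090, ε/D = 7.40×10^-4, f = 0.03479, h_2 = f(L/D)V²/2g = 0.006504 m
Pipe 3: V = 0.06763 m/s, Re = 1.11×10^4, ε/D = 4.80×10^-4, f = 0.03062, h_3 = f(L/D)V²/2g = 0.02605 m
Series → Q common, losses add: H = Σh = 116.2 m

H ≈ 116 m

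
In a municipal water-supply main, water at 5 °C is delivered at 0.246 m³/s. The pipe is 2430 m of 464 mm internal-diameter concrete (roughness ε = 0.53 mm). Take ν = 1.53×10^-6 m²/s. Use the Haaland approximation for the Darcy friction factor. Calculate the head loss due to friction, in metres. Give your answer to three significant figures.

V = 4Q/(πD²) = 4·0.246/(π·0.464²) = 1.455 m/s
Re = VD/ν = 1.455·0.464/1.53×10^-6 = 4.41×10^5 → turbulent
ε/D = 0.53/464 = 0.00114
Haaland: f = 0.02086
h_f = f(L/D)V²/(2g) = 0.02086·(2430/0.464)·1.455²/(2·9.81) = 11.79 m

h_f ≈ 11.8 m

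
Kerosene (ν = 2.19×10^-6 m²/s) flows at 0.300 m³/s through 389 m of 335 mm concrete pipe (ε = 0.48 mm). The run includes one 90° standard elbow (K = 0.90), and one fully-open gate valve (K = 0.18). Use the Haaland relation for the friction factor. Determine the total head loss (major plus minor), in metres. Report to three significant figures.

V = 4Q/(πD²) = 3.404 m/s; V²/2g = 0.5905 m
Re = 5.21×10^5, ε/D = 0.00143 → f = 0.02191 (Haaland)
Major: h_f = f(L/D)·V²/2g = 0.02191·1161·0.5905 = 15.02 m
Minor: ΣK = 1.08; h_m = ΣK·V²/2g = 0.6377 m
Total H_L = 15.02 + 0.6377 = 15.66 m

H_L ≈ 15.7 m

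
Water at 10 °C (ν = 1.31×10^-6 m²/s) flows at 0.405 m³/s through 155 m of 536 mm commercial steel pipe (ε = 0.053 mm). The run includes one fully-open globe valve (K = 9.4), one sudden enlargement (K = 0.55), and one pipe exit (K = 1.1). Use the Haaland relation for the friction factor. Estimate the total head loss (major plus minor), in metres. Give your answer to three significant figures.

H_L ≈ 2.46 m

V = 4Q/(πD²) = 1.795 m/s; V²/2g = 0.1642 m
Re = 7.34×10^5, ε/D = 9.89×10^-5 → f = 0.01368 (Haaland)
Major: h_f = f(L/D)·V²/2g = 0.01368·289.2·0.1642 = 0.6496 m
Minor: ΣK = 11.1; h_m = ΣK·V²/2g = 1.814 m
Total H_L = 0.6496 + 1.814 = 2.464 m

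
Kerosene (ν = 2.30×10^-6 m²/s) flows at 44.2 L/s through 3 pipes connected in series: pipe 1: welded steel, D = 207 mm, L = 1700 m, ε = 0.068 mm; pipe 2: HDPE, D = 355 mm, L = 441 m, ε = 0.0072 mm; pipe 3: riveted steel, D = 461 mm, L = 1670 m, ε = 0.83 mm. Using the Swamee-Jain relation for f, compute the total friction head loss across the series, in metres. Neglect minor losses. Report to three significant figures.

H ≈ 14.4 m

Pipe 1: V = 1.313 m/s, Re = 1.18×10^5, ε/D = 3.29×10^-4, f = 0.01917, h_1 = f(L/D)V²/2g = 13.84 m
Pipe 2: V = 0.4466 m/s, Re = 6.89×10^4, ε/D = 2.03×10^-5, f = 0.01944, h_2 = f(L/D)V²/2g = 0.2454 m
Pipe 3: V = 0.2648 m/s, Re = 5.31×10^4, ε/D = 0.00180, f = 0.02614, h_3 = f(L/D)V²/2g = 0.3384 m
Series → Q common, losses add: H = Σh = 14.43 m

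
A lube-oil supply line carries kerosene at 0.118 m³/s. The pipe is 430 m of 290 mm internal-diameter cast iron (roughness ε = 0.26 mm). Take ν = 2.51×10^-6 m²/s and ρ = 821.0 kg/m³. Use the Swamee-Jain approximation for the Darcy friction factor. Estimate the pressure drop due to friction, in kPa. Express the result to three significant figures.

V = 4Q/(πD²) = 4·0.118/(π·0.290²) = 1.786 m/s
Re = VD/ν = 1.786·0.290/2.51×10^-6 = 2.06×10^5 → turbulent
ε/D = 0.26/290 = 8.97×10^-4
Swamee-Jain: f = 0.02073
h_f = f(L/D)V²/(2g) = 0.02073·(430/0.290)·1.786²/(2·9.81) = 5.000 m
Δp = ρg·h_f = 821.0·9.81·5.000 = 40.27 kPa

Δp ≈ 40.3 kPa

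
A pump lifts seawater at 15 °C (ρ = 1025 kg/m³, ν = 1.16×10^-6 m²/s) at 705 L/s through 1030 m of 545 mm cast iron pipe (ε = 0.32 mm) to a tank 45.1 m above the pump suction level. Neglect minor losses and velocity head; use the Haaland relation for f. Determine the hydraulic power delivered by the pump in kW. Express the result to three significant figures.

V = 4Q/(πD²) = 3.022 m/s; Re = 1.42×10^6; ε/D = 5.87×10^-4; f = 0.01763
h_f = f(L/D)V²/2g = 15.51 m
Total head H = z + h_f = 45.1 + 15.51 = 60.61 m
P_hyd = ρgQH = 1025·9.81·0.705·60.61 = 429.7 kW

P_hyd ≈ 430 kW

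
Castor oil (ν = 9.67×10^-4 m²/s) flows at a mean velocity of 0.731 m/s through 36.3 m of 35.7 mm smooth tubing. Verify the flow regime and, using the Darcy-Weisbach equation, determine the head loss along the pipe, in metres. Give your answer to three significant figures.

Re = VD/ν = 0.731·0.03570/9.67×10^-4 = 27.0 → laminar (Re < 2300)
f = 64/Re = 2.371
h_f = f(L/D)V²/(2g) = 2.371·(36.3/0.03570)·0.731²/(2·9.81) = 65.67 m

h_f ≈ 65.7 m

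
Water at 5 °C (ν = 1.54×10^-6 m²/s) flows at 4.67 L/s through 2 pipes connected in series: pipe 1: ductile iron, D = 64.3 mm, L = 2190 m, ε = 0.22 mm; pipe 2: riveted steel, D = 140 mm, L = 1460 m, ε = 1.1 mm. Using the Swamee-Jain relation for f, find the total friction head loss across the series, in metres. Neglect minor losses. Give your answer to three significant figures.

H ≈ 107 m

Pipe 1: V = 1.438 m/s, Re = 6.00×10^4, ε/D = 0.00342, f = 0.02939, h_1 = f(L/D)V²/2g = 105.5 m
Pipe 2: V = 0.3034 m/s, Re = 2.76×10^4, ε/D = 0.00786, f = 0.03790, h_2 = f(L/D)V²/2g = 1.854 m
Series → Q common, losses add: H = Σh = 107.4 m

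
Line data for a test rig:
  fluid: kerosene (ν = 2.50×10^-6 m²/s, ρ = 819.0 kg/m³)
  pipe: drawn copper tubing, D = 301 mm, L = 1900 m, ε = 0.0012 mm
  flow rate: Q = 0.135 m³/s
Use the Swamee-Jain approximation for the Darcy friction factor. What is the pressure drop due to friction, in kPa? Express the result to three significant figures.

V = 4Q/(πD²) = 4·0.135/(π·0.301²) = 1.897 m/s
Re = VD/ν = 1.897·0.301/2.50×10^-6 = 2.28×10^5 → turbulent
ε/D = 0.0012/301 = 3.99×10^-6
Swamee-Jain: f = 0.01518
h_f = f(L/D)V²/(2g) = 0.01518·(1900/0.301)·1.897²/(2·9.81) = 17.58 m
Δp = ρg·h_f = 819.0·9.81·17.58 = 141.2 kPa

Δp ≈ 141 kPa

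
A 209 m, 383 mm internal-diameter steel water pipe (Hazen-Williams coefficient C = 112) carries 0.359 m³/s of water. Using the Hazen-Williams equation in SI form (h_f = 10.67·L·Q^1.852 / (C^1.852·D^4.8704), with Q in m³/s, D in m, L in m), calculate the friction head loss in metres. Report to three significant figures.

h_f = 10.67·209·0.359^1.852 / (112^1.852·0.383^4.8704) = 5.744 m

h_f ≈ 5.74 m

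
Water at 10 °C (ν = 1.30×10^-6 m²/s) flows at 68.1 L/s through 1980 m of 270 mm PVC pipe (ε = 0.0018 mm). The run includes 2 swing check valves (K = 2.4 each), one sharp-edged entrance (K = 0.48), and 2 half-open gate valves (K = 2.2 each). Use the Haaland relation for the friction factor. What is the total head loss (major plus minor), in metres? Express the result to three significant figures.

H_L ≈ 8.59 m

V = 4Q/(πD²) = 1.189 m/s; V²/2g = 0.07210 m
Re = 2.47×10^5, ε/D = 6.67×10^-6 → f = 0.01493 (Haaland)
Major: h_f = f(L/D)·V²/2g = 0.01493·7333·0.07210 = 7.892 m
Minor: ΣK = 9.68; h_m = ΣK·V²/2g = 0.6980 m
Total H_L = 7.892 + 0.6980 = 8.590 m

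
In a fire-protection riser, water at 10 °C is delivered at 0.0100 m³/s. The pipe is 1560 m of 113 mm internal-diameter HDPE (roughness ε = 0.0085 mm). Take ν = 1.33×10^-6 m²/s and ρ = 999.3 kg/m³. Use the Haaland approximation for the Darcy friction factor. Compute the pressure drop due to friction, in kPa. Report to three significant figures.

Δp ≈ 129 kPa

V = 4Q/(πD²) = 4·0.0100/(π·0.113²) = 0.9971 m/s
Re = VD/ν = 0.9971·0.113/1.33×10^-6 = 8.47×10^4 → turbulent
ε/D = 0.0085/113 = 7.52×10^-5
Haaland: f = 0.01875
h_f = f(L/D)V²/(2g) = 0.01875·(1560/0.113)·0.9971²/(2·9.81) = 13.12 m
Δp = ρg·h_f = 999.3·9.81·13.12 = 128.6 kPa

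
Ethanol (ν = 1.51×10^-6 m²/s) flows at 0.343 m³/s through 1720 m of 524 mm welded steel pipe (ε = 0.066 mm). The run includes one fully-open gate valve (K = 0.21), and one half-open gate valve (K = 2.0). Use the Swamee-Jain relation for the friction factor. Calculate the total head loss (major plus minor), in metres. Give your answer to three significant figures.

H_L ≈ 6.47 m

V = 4Q/(πD²) = 1.591 m/s; V²/2g = 0.1289 m
Re = 5.52×10^5, ε/D = 1.26×10^-4 → f = 0.01461 (Swamee-Jain)
Major: h_f = f(L/D)·V²/2g = 0.01461·3282·0.1289 = 6.184 m
Minor: ΣK = 2.21; h_m = ΣK·V²/2g = 0.2850 m
Total H_L = 6.184 + 0.2850 = 6.469 m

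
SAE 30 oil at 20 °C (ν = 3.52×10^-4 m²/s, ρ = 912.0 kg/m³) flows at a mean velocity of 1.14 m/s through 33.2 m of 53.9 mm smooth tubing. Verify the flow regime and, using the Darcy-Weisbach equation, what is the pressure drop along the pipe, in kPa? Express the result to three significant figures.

Re = VD/ν = 1.14·0.05390/3.52×10^-4 = 175 → laminar (Re < 2300)
f = 64/Re = 0.3666
h_f = f(L/D)V²/(2g) = 0.3666·(33.2/0.05390)·1.14²/(2·9.81) = 14.96 m
Δp = ρg·h_f = 912.0·9.81·14.96 = 133.8 kPa

Δp ≈ 134 kPa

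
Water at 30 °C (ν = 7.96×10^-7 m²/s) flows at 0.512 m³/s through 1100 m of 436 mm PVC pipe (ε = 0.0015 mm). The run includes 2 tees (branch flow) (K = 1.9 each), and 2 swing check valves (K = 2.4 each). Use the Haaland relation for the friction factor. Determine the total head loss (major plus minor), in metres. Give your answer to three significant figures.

H_L ≈ 21.1 m

V = 4Q/(πD²) = 3.429 m/s; V²/2g = 0.5994 m
Re = 1.88×10^6, ε/D = 3.44×10^-6 → f = 0.01054 (Haaland)
Major: h_f = f(L/D)·V²/2g = 0.01054·2523·0.5994 = 15.94 m
Minor: ΣK = 8.60; h_m = ΣK·V²/2g = 5.155 m
Total H_L = 15.94 + 5.155 = 21.09 m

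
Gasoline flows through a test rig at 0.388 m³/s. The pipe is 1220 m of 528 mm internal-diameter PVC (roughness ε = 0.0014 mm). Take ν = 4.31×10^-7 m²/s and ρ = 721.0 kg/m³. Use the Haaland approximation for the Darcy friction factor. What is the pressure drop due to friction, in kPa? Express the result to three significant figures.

V = 4Q/(πD²) = 4·0.388/(π·0.528²) = 1.772 m/s
Re = VD/ν = 1.772·0.528/4.31×10^-7 = 2.17×10^6 → turbulent
ε/D = 0.0014/528 = 2.65×10^-6
Haaland: f = 0.01029
h_f = f(L/D)V²/(2g) = 0.01029·(1220/0.528)·1.772²/(2·9.81) = 3.804 m
Δp = ρg·h_f = 721.0·9.81·3.804 = 26.91 kPa

Δp ≈ 26.9 kPa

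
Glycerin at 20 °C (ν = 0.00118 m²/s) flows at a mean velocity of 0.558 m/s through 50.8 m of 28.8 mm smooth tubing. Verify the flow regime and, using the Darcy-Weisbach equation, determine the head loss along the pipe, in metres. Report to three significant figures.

Re = VD/ν = 0.558·0.02880/0.00118 = 13.6 → laminar (Re < 2300)
f = 64/Re = 4.699
h_f = f(L/D)V²/(2g) = 4.699·(50.8/0.02880)·0.558²/(2·9.81) = 131.5 m

h_f ≈ 132 m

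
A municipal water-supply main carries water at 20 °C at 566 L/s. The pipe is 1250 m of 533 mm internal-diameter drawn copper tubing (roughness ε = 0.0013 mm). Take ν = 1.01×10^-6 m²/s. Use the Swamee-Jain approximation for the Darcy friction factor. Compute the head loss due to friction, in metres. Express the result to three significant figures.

V = 4Q/(πD²) = 4·0.566/(π·0.533²) = 2.537 m/s
Re = VD/ν = 2.537·0.533/1.01×10^-6 = 1.34×10^6 → turbulent
ε/D = 0.0013/533 = 2.44×10^-6
Swamee-Jain: f = 0.01113
h_f = f(L/D)V²/(2g) = 0.01113·(1250/0.533)·2.537²/(2·9.81) = 8.562 m

h_f ≈ 8.56 m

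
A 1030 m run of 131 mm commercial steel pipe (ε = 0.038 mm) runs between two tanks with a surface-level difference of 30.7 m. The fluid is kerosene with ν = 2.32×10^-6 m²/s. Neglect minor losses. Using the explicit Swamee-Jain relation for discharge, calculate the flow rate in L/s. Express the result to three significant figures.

Q ≈ 27.0 L/s

Swamee-Jain (Type II): Q = -0.965·√(gD⁵h_f/L)·ln[ε/(3.7D) + √(3.17ν²L/(gD³h_f))]
√(gD⁵h_f/L) = √(9.81·0.131⁵·30.7/1030) = 0.003359
ε/(3.7D) = 7.84×10^-5; √(3.17ν²L/(gD³h_f)) = 1.61×10^-4
Q = -0.965·0.003359·ln(2.395×10^-4) = 0.02702 m³/s
Check: V = 2.00 m/s, Re = 1.13×10^5, f = 0.01909, h_f = 30.8 m ≈ 30.7 m ✓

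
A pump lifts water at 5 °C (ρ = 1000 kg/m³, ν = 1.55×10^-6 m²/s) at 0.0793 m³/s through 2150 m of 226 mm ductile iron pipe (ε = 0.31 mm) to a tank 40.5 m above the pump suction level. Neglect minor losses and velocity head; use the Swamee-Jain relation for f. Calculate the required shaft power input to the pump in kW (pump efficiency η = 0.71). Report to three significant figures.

V = 4Q/(πD²) = 1.977 m/s; Re = 2.88×10^5; ε/D = 0.00137; f = 0.02220
h_f = f(L/D)V²/2g = 42.06 m
Total head H = z + h_f = 40.5 + 42.06 = 82.56 m
P_hyd = ρgQH = 1000·9.81·0.0793·82.56 = 64.23 kW
P_shaft = P_hyd/η = 64.23/0.71 = 90.46 kW

P_shaft ≈ 90.5 kW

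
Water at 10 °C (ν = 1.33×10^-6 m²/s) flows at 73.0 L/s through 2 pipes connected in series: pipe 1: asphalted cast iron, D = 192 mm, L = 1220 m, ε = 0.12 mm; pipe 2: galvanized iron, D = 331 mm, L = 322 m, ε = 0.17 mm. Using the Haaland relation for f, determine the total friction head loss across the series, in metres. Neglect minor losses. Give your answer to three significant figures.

Pipe 1: V = 2.521 m/s, Re = 3.64×10^5, ε/D = 6.25×10^-4, f = 0.01858, h_1 = f(L/D)V²/2g = 38.25 m
Pipe 2: V = 0.8484 m/s, Re = 2.11×10^5, ε/D = 5.14×10^-4, f = 0.01862, h_2 = f(L/D)V²/2g = 0.6646 m
Series → Q common, losses add: H = Σh = 38.91 m

H ≈ 38.9 m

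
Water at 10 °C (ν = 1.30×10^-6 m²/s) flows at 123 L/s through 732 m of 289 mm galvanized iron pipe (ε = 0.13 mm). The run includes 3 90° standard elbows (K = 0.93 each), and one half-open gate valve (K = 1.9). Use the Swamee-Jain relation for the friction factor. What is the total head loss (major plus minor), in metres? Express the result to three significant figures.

H_L ≈ 8.85 m

V = 4Q/(πD²) = 1.875 m/s; V²/2g = 0.1792 m
Re = 4.17×10^5, ε/D = 4.50×10^-4 → f = 0.01764 (Swamee-Jain)
Major: h_f = f(L/D)·V²/2g = 0.01764·2533·0.1792 = 8.005 m
Minor: ΣK = 4.69; h_m = ΣK·V²/2g = 0.8405 m
Total H_L = 8.005 + 0.8405 = 8.846 m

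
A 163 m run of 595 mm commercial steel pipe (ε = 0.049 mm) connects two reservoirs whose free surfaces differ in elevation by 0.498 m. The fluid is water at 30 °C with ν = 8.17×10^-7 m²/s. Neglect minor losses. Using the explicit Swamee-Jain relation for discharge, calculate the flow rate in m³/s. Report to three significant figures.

Swamee-Jain (Type II): Q = -0.965·√(gD⁵h_f/L)·ln[ε/(3.7D) + √(3.17ν²L/(gD³h_f))]
√(gD⁵h_f/L) = √(9.81·0.595⁵·0.498/163) = 0.04728
ε/(3.7D) = 2.23×10^-5; √(3.17ν²L/(gD³h_f)) = 1.83×10^-5
Q = -0.965·0.04728·ln(4.056×10^-5) = 0.4614 m³/s
Check: V = 1.66 m/s, Re = 1.21×10^6, f = 0.01302, h_f = 0.501 m ≈ 0.498 m ✓

Q ≈ 0.461 m³/s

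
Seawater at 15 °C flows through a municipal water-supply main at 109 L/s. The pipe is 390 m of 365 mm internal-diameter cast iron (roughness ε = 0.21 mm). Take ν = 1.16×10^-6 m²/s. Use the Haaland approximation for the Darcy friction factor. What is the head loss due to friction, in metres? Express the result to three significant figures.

V = 4Q/(πD²) = 4·0.109/(π·0.365²) = 1.042 m/s
Re = VD/ν = 1.042·0.365/1.16×10^-6 = 3.28×10^5 → turbulent
ε/D = 0.21/365 = 5.75×10^-4
Haaland: f = 0.01840
h_f = f(L/D)V²/(2g) = 0.01840·(390/0.365)·1.042²/(2·9.81) = 1.088 m

h_f ≈ 1.09 m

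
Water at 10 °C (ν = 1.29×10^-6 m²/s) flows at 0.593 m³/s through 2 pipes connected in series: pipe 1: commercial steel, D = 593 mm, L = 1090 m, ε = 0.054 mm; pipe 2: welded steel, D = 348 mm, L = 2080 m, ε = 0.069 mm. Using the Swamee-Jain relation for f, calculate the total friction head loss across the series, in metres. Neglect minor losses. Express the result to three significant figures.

Pipe 1: V = 2.147 m/s, Re = 9.87×10^5, ε/D = 9.11×10^-5, f = 0.01339, h_1 = f(L/D)V²/2g = 5.783 m
Pipe 2: V = 6.235 m/s, Re = 1.68×10^6, ε/D = 1.98×10^-4, f = 0.01439, h_2 = f(L/D)V²/2g = 170.4 m
Series → Q common, losses add: H = Σh = 176.2 m

H ≈ 176 m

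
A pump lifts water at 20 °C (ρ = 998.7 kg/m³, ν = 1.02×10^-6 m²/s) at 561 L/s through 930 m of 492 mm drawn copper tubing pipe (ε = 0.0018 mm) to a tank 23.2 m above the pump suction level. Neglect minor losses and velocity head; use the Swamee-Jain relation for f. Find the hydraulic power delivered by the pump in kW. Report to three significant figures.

V = 4Q/(πD²) = 2.951 m/s; Re = 1.42×10^6; ε/D = 3.66×10^-6; f = 0.01106
h_f = f(L/D)V²/2g = 9.280 m
Total head H = z + h_f = 23.2 + 9.280 = 32.48 m
P_hyd = ρgQH = 998.7·9.81·0.561·32.48 = 178.5 kW

P_hyd ≈ 179 kW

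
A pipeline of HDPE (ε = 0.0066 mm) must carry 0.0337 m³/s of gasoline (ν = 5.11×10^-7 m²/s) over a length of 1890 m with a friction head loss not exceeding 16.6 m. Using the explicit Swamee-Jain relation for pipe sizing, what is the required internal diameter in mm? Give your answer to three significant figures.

Swamee-Jain (Type III): D = 0.66·[ε^1.25·(LQ²/(gh_f))^4.75 + ν·Q^9.4·(L/(gh_f))^5.2]^0.04
LQ²/(gh_f) = 0.01318; L/(gh_f) = 11.61
Term 1 = ε^1.25·(…)^4.75 = 3.93×10^-16; Term 2 = ν·Q^9.4·(…)^5.2 = 2.54×10^-15
D = 0.66·(3.93×10^-16 + 2.54×10^-15)^0.04 = 0.1731 m = 173 mm
Check: V = 1.43 m/s, Re = 4.85×10^5, f = 0.01373, h_f = 15.7 m ≈ 16.6 m ✓

D ≈ 173 mm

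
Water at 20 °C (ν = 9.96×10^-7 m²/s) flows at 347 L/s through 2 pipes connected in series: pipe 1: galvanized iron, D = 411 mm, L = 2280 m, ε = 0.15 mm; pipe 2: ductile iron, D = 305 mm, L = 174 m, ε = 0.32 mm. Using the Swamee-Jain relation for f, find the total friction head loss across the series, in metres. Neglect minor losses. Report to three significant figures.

H ≈ 44.7 m

Pipe 1: V = 2.616 m/s, Re = 1.08×10^6, ε/D = 3.65×10^-4, f = 0.01626, h_1 = f(L/D)V²/2g = 31.45 m
Pipe 2: V = 4.749 m/s, Re = 1.45×10^6, ε/D = 0.00105, f = 0.02014, h_2 = f(L/D)V²/2g = 13.21 m
Series → Q common, losses add: H = Σh = 44.66 m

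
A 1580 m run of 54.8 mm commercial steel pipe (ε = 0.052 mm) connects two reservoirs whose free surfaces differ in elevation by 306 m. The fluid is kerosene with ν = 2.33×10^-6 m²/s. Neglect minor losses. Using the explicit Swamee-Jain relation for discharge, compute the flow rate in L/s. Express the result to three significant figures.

Q ≈ 7.12 L/s

Swamee-Jain (Type II): Q = -0.965·√(gD⁵h_f/L)·ln[ε/(3.7D) + √(3.17ν²L/(gD³h_f))]
√(gD⁵h_f/L) = √(9.81·0.0548⁵·306/1580) = 9.690×10^-4
ε/(3.7D) = 2.56×10^-4; √(3.17ν²L/(gD³h_f)) = 2.35×10^-4
Q = -0.965·9.690×10^-4·ln(4.911×10^-4) = 0.007124 m³/s
Check: V = 3.02 m/s, Re = 7.10×10^4, f = 0.02298, h_f = 308 m ≈ 306 m ✓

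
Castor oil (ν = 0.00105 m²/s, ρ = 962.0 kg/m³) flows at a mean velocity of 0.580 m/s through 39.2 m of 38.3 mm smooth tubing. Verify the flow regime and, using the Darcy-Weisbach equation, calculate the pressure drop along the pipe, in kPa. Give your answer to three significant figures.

Δp ≈ 501 kPa

Re = VD/ν = 0.580·0.03830/0.00105 = 21.2 → laminar (Re < 2300)
f = 64/Re = 3.025
h_f = f(L/D)V²/(2g) = 3.025·(39.2/0.03830)·0.580²/(2·9.81) = 53.09 m
Δp = ρg·h_f = 962.0·9.81·53.09 = 501.0 kPa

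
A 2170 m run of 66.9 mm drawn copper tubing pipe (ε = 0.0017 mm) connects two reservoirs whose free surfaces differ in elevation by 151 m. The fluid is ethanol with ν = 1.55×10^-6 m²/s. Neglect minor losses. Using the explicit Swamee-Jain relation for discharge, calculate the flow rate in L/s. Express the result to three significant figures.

Q ≈ 7.86 L/s

Swamee-Jain (Type II): Q = -0.965·√(gD⁵h_f/L)·ln[ε/(3.7D) + √(3.17ν²L/(gD³h_f))]
√(gD⁵h_f/L) = √(9.81·0.0669⁵·151/2170) = 9.564×10^-4
ε/(3.7D) = 6.87×10^-6; √(3.17ν²L/(gD³h_f)) = 1.93×10^-4
Q = -0.965·9.564×10^-4·ln(1.999×10^-4) = 0.007862 m³/s
Check: V = 2.24 m/s, Re = 9.65×10^4, f = 0.01815, h_f = 150 m ≈ 151 m ✓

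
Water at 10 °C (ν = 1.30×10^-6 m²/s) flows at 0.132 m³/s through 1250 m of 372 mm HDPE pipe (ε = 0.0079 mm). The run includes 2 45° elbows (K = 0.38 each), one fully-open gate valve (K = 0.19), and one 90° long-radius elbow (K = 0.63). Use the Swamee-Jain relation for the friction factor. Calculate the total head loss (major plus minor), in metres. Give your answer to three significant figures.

H_L ≈ 3.72 m

V = 4Q/(πD²) = 1.215 m/s; V²/2g = 0.07518 m
Re = 3.48×10^5, ε/D = 2.12×10^-5 → f = 0.01426 (Swamee-Jain)
Major: h_f = f(L/D)·V²/2g = 0.01426·3360·0.07518 = 3.601 m
Minor: ΣK = 1.58; h_m = ΣK·V²/2g = 0.1188 m
Total H_L = 3.601 + 0.1188 = 3.720 m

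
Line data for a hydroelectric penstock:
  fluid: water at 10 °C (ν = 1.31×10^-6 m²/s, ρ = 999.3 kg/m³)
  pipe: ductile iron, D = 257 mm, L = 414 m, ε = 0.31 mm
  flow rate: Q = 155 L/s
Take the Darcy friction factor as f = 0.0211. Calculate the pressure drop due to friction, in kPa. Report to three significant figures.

V = 4Q/(πD²) = 4·0.155/(π·0.257²) = 2.988 m/s
h_f = f(L/D)V²/(2g) = 0.02110·(414/0.257)·2.988²/(2·9.81) = 15.47 m
Δp = ρg·h_f = 999.3·9.81·15.47 = 151.6 kPa

Δp ≈ 152 kPa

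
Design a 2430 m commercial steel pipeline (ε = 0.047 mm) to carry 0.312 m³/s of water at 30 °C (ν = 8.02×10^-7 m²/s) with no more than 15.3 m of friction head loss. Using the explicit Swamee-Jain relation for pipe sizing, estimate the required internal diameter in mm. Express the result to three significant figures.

Swamee-Jain (Type III): D = 0.66·[ε^1.25·(LQ²/(gh_f))^4.75 + ν·Q^9.4·(L/(gh_f))^5.2]^0.04
LQ²/(gh_f) = 1.576; L/(gh_f) = 16.19
Term 1 = ε^1.25·(…)^4.75 = 3.38×10^-5; Term 2 = ν·Q^9.4·(…)^5.2 = 2.74×10^-5
D = 0.66·(3.38×10^-5 + 2.74×10^-5)^0.04 = 0.4477 m = 448 mm
Check: V = 1.98 m/s, Re = 1.11×10^6, f = 0.01347, h_f = 14.6 m ≈ 15.3 m ✓

D ≈ 448 mm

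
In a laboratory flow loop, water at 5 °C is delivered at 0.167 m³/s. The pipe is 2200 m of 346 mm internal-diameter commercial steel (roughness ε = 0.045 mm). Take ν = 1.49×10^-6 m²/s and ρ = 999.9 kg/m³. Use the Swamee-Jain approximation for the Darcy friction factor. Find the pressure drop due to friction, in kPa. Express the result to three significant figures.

V = 4Q/(πD²) = 4·0.167/(π·0.346²) = 1.776 m/s
Re = VD/ν = 1.776·0.346/1.49×10^-6 = 4.12×10^5 → turbulent
ε/D = 0.045/346 = 1.30×10^-4
Swamee-Jain: f = 0.01512
h_f = f(L/D)V²/(2g) = 0.01512·(2200/0.346)·1.776²/(2·9.81) = 15.46 m
Δp = ρg·h_f = 999.9·9.81·15.46 = 151.6 kPa

Δp ≈ 152 kPa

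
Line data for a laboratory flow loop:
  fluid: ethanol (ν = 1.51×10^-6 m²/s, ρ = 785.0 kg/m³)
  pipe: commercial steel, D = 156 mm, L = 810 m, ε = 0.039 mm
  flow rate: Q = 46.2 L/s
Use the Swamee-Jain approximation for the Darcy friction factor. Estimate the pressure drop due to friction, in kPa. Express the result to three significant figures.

V = 4Q/(πD²) = 4·0.0462/(π·0.156²) = 2.417 m/s
Re = VD/ν = 2.417·0.156/1.51×10^-6 = 2.50×10^5 → turbulent
ε/D = 0.039/156 = 2.50×10^-4
Swamee-Jain: f = 0.01702
h_f = f(L/D)V²/(2g) = 0.01702·(810/0.156)·2.417²/(2·9.81) = 26.32 m
Δp = ρg·h_f = 785.0·9.81·26.32 = 202.7 kPa

Δp ≈ 203 kPa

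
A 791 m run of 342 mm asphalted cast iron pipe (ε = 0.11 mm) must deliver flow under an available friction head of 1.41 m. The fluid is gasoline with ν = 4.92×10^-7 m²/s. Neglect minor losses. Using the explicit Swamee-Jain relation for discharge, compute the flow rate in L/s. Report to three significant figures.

Swamee-Jain (Type II): Q = -0.965·√(gD⁵h_f/L)·ln[ε/(3.7D) + √(3.17ν²L/(gD³h_f))]
√(gD⁵h_f/L) = √(9.81·0.342⁵·1.41/791) = 0.009045
ε/(3.7D) = 8.69×10^-5; √(3.17ν²L/(gD³h_f)) = 3.31×10^-5
Q = -0.965·0.009045·ln(1.200×10^-4) = 0.07880 m³/s
Check: V = 0.858 m/s, Re = 5.96×10^5, f = 0.01636, h_f = 1.42 m ≈ 1.41 m ✓

Q ≈ 78.8 L/s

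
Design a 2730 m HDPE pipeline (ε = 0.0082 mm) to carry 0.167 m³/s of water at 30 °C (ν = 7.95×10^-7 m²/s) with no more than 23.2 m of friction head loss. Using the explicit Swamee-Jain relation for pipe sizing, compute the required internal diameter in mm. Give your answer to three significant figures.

Swamee-Jain (Type III): D = 0.66·[ε^1.25·(LQ²/(gh_f))^4.75 + ν·Q^9.4·(L/(gh_f))^5.2]^0.04
LQ²/(gh_f) = 0.3345; L/(gh_f) = 12.00
Term 1 = ε^1.25·(…)^4.75 = 2.42×10^-9; Term 2 = ν·Q^9.4·(…)^5.2 = 1.60×10^-8
D = 0.66·(2.42×10^-9 + 1.60×10^-8)^0.04 = 0.3237 m = 324 mm
Check: V = 2.03 m/s, Re = 8.26×10^5, f = 0.01252, h_f = 22.2 m ≈ 23.2 m ✓

D ≈ 324 mm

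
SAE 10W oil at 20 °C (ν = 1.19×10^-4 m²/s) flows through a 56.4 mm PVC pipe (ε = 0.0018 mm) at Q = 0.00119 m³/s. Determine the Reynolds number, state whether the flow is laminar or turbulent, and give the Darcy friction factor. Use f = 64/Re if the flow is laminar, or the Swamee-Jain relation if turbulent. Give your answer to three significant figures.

Re ≈ 226; laminar; f = 64/Re ≈ 0.283

V = 4Q/(πD²) = 0.4763 m/s
Re = VD/ν = 0.4763·0.0564/1.19×10^-4 = 226
Re < 2300 → laminar → f = 64/Re = 0.2835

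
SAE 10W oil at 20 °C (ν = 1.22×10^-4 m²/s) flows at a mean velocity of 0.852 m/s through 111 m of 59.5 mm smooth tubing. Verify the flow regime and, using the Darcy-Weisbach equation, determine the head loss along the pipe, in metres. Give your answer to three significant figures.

Re = VD/ν = 0.852·0.05950/1.22×10^-4 = 416 → laminar (Re < 2300)
f = 64/Re = 0.1540
h_f = f(L/D)V²/(2g) = 0.1540·(111/0.05950)·0.852²/(2·9.81) = 10.63 m

h_f ≈ 10.6 m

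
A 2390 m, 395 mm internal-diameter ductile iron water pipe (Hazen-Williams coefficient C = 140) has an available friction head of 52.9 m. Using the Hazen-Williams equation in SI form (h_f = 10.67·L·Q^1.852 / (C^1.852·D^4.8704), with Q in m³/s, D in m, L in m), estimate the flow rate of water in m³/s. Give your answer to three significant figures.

Rearranging: Q = [h_f·C^1.852·D^4.8704 / (10.67·L)]^(1/1.852)
Q = [52.9·140^1.852·0.395^4.8704 / (10.67·2390)]^0.540 = 0.4330 m³/s

Q ≈ 0.433 m³/s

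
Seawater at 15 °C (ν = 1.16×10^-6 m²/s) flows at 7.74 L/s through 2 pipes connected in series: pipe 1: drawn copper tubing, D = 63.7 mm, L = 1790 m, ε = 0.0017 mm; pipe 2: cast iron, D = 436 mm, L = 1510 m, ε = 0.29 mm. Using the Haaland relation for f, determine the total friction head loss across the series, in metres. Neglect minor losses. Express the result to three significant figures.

Pipe 1: V = 2.429 m/s, Re = 1.33×10^5, ε/D = 2.67×10^-5, f = 0.01693, h_1 = f(L/D)V²/2g = 143.0 m
Pipe 2: V = 0.05184 m/s, Re = 1.95×10^4, ε/D = 6.65×10^-4, f = 0.02713, h_2 = f(L/D)V²/2g = 0.01287 m
Series → Q common, losses add: H = Σh = 143.0 m

H ≈ 143 m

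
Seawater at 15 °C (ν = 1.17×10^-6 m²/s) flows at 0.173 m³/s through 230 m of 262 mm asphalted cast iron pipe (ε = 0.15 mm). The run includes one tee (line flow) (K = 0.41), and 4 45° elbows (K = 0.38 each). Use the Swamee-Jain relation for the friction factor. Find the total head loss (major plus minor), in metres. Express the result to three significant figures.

H_L ≈ 9.28 m

V = 4Q/(πD²) = 3.209 m/s; V²/2g = 0.5248 m
Re = 7.19×10^5, ε/D = 5.73×10^-4 → f = 0.01795 (Swamee-Jain)
Major: h_f = f(L/D)·V²/2g = 0.01795·877.9·0.5248 = 8.271 m
Minor: ΣK = 1.93; h_m = ΣK·V²/2g = 1.013 m
Total H_L = 8.271 + 1.013 = 9.284 m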